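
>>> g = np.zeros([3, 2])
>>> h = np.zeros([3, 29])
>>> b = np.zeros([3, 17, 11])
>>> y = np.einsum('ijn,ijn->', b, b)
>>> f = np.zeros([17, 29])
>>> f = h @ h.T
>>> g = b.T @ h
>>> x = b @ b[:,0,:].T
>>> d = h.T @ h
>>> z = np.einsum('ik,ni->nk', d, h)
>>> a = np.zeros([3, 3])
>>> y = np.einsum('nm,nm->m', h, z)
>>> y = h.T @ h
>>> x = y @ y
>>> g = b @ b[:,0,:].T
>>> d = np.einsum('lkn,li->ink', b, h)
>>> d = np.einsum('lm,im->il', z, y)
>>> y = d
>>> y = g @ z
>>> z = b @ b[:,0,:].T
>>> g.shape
(3, 17, 3)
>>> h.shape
(3, 29)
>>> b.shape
(3, 17, 11)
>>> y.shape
(3, 17, 29)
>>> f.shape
(3, 3)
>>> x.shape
(29, 29)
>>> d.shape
(29, 3)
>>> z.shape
(3, 17, 3)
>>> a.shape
(3, 3)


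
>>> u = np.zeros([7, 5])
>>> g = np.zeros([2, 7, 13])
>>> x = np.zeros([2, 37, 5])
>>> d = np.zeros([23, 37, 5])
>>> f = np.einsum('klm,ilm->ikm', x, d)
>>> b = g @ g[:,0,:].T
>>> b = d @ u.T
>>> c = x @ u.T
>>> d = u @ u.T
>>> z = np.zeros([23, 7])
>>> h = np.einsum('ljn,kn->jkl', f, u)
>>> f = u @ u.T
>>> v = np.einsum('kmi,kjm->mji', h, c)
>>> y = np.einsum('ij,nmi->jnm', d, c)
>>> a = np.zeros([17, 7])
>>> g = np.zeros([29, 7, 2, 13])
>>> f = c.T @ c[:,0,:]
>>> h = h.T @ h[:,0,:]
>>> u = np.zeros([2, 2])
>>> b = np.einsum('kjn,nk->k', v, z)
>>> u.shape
(2, 2)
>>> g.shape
(29, 7, 2, 13)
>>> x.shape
(2, 37, 5)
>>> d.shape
(7, 7)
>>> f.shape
(7, 37, 7)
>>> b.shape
(7,)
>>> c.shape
(2, 37, 7)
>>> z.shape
(23, 7)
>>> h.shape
(23, 7, 23)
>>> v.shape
(7, 37, 23)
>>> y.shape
(7, 2, 37)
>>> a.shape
(17, 7)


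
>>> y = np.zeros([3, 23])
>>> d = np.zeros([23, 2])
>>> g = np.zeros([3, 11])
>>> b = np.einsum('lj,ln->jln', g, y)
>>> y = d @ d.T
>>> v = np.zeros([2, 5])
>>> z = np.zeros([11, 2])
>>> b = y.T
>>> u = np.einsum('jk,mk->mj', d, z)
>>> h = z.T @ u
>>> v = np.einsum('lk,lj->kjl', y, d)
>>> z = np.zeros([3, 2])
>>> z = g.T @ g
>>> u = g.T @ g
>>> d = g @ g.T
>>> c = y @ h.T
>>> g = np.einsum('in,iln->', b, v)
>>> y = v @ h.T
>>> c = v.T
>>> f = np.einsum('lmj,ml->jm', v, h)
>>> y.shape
(23, 2, 2)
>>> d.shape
(3, 3)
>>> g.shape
()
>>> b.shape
(23, 23)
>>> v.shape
(23, 2, 23)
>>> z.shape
(11, 11)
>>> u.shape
(11, 11)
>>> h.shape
(2, 23)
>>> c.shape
(23, 2, 23)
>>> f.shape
(23, 2)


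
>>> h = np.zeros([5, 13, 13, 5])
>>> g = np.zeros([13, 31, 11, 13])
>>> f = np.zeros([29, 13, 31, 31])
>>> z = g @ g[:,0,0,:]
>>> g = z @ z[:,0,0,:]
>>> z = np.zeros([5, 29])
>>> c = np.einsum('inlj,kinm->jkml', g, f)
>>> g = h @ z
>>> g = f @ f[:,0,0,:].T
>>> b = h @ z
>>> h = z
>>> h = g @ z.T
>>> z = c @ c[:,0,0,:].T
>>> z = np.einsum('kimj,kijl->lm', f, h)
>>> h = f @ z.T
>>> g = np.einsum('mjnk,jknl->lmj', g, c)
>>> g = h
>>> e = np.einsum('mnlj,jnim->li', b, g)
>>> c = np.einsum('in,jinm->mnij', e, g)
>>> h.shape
(29, 13, 31, 5)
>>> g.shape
(29, 13, 31, 5)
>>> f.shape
(29, 13, 31, 31)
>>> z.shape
(5, 31)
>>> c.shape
(5, 31, 13, 29)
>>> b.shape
(5, 13, 13, 29)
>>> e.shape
(13, 31)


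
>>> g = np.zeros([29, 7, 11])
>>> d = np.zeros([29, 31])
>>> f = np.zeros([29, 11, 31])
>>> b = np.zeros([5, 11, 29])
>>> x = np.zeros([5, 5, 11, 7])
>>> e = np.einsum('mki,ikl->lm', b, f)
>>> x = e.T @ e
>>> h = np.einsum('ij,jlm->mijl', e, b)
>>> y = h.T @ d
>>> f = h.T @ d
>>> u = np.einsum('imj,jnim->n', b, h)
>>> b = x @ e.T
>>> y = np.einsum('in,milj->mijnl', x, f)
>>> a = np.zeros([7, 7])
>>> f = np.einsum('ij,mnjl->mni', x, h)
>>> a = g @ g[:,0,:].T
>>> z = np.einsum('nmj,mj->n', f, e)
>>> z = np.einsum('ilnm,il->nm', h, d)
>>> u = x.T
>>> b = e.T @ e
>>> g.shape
(29, 7, 11)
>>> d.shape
(29, 31)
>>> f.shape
(29, 31, 5)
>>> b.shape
(5, 5)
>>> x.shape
(5, 5)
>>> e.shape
(31, 5)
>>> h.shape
(29, 31, 5, 11)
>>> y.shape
(11, 5, 31, 5, 31)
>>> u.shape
(5, 5)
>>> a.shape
(29, 7, 29)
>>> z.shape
(5, 11)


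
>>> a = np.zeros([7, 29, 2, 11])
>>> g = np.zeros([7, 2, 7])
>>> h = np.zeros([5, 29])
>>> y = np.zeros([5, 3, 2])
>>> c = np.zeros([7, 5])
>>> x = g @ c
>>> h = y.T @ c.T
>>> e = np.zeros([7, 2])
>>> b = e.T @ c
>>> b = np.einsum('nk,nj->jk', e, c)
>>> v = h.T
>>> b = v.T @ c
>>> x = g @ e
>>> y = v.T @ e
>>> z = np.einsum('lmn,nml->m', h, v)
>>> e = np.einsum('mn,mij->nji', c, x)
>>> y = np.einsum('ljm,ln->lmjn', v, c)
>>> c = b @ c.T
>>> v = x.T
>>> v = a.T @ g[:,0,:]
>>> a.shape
(7, 29, 2, 11)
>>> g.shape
(7, 2, 7)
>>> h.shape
(2, 3, 7)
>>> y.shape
(7, 2, 3, 5)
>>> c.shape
(2, 3, 7)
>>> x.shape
(7, 2, 2)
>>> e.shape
(5, 2, 2)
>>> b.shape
(2, 3, 5)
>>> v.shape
(11, 2, 29, 7)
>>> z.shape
(3,)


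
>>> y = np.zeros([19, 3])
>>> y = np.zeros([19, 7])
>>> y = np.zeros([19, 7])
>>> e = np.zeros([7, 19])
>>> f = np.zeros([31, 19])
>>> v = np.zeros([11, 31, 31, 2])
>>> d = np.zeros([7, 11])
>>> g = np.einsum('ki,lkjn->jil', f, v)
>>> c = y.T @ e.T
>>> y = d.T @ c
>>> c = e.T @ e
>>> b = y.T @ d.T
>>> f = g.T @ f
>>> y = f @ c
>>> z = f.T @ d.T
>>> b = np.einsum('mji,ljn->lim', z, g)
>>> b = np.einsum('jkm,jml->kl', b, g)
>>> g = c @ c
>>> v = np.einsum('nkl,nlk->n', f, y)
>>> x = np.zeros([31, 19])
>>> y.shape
(11, 19, 19)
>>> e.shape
(7, 19)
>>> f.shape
(11, 19, 19)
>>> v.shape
(11,)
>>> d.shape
(7, 11)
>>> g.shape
(19, 19)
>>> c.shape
(19, 19)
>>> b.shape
(7, 11)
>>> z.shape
(19, 19, 7)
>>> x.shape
(31, 19)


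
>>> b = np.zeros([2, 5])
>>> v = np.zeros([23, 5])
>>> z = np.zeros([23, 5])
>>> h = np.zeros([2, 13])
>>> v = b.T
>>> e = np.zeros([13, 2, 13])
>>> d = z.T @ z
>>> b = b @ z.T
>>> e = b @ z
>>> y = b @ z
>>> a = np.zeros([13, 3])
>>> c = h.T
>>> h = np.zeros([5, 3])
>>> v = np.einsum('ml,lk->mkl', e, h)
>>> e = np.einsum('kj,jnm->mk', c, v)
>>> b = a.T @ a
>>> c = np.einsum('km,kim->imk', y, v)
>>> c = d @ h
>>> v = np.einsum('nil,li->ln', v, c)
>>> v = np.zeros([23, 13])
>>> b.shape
(3, 3)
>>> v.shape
(23, 13)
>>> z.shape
(23, 5)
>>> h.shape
(5, 3)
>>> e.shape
(5, 13)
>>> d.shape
(5, 5)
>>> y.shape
(2, 5)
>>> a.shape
(13, 3)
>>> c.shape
(5, 3)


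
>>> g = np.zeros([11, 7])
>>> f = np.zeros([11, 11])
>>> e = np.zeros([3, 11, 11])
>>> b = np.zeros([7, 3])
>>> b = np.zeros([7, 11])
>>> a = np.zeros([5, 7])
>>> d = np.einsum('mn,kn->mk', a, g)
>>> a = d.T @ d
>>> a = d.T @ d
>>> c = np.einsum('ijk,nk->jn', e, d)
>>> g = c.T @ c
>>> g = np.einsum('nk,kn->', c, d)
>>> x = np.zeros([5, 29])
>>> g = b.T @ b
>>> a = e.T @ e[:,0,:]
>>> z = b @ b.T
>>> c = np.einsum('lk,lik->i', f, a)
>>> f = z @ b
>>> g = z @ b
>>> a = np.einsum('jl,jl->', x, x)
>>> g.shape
(7, 11)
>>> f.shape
(7, 11)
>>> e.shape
(3, 11, 11)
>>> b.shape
(7, 11)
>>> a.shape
()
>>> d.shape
(5, 11)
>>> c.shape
(11,)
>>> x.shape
(5, 29)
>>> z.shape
(7, 7)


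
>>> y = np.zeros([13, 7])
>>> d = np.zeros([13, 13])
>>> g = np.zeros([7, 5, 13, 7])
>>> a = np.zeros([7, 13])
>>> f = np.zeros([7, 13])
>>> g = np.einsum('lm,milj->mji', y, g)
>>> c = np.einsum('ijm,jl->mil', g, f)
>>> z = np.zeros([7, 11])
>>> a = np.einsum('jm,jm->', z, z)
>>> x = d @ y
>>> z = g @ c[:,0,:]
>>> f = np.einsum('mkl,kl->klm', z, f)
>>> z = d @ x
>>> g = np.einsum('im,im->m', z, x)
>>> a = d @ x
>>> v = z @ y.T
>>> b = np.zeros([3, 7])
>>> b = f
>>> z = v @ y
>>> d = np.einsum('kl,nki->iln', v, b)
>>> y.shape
(13, 7)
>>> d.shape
(7, 13, 7)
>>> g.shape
(7,)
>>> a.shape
(13, 7)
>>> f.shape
(7, 13, 7)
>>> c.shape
(5, 7, 13)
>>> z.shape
(13, 7)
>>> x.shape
(13, 7)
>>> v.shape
(13, 13)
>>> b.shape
(7, 13, 7)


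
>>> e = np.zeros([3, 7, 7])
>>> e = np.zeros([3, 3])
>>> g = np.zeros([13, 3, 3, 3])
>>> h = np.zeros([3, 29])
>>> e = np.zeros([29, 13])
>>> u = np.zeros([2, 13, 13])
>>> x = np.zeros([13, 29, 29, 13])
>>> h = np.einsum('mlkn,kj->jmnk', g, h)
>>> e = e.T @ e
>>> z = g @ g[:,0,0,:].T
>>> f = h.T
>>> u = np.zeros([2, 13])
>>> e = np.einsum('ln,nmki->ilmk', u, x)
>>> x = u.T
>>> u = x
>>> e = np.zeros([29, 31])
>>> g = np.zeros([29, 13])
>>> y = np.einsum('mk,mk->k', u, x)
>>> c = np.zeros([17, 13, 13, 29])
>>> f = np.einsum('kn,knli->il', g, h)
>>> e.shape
(29, 31)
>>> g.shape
(29, 13)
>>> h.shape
(29, 13, 3, 3)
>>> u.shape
(13, 2)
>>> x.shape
(13, 2)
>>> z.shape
(13, 3, 3, 13)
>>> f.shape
(3, 3)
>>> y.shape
(2,)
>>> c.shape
(17, 13, 13, 29)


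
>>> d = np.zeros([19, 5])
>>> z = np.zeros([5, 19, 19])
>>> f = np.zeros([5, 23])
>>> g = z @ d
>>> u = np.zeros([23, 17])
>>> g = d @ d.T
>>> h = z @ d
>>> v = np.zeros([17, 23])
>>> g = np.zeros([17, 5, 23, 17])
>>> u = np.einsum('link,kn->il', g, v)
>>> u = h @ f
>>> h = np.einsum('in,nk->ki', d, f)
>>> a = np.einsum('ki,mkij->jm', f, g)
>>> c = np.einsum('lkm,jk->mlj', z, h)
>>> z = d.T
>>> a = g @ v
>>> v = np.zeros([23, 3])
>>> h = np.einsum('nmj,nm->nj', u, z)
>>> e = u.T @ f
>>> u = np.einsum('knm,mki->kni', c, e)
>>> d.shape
(19, 5)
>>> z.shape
(5, 19)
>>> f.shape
(5, 23)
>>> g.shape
(17, 5, 23, 17)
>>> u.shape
(19, 5, 23)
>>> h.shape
(5, 23)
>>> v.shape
(23, 3)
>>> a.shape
(17, 5, 23, 23)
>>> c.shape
(19, 5, 23)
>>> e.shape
(23, 19, 23)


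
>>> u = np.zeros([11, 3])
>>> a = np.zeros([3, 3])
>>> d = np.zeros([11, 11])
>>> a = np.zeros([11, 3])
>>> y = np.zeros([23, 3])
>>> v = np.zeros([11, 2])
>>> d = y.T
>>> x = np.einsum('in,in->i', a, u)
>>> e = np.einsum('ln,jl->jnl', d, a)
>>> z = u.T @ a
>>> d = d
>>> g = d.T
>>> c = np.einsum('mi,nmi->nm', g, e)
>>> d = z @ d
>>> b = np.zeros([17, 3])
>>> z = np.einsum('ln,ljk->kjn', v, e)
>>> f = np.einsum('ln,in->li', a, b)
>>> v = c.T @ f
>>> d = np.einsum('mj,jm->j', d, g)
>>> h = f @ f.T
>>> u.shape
(11, 3)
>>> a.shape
(11, 3)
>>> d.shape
(23,)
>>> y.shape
(23, 3)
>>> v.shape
(23, 17)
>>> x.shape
(11,)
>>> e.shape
(11, 23, 3)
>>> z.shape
(3, 23, 2)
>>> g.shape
(23, 3)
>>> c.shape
(11, 23)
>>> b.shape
(17, 3)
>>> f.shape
(11, 17)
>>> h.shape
(11, 11)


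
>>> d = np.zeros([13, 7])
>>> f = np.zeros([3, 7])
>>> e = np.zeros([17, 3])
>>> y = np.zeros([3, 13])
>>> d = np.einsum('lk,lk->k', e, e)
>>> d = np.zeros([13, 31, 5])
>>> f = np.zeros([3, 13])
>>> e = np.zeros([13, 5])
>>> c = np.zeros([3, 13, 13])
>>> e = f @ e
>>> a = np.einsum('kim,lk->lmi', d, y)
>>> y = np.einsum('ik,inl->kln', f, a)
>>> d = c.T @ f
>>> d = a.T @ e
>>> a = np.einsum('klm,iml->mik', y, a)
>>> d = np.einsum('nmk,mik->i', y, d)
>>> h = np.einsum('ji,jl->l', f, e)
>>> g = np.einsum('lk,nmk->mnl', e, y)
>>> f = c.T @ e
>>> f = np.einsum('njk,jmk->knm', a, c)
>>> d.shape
(5,)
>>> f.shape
(13, 5, 13)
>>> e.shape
(3, 5)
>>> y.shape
(13, 31, 5)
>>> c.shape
(3, 13, 13)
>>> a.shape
(5, 3, 13)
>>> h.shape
(5,)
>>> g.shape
(31, 13, 3)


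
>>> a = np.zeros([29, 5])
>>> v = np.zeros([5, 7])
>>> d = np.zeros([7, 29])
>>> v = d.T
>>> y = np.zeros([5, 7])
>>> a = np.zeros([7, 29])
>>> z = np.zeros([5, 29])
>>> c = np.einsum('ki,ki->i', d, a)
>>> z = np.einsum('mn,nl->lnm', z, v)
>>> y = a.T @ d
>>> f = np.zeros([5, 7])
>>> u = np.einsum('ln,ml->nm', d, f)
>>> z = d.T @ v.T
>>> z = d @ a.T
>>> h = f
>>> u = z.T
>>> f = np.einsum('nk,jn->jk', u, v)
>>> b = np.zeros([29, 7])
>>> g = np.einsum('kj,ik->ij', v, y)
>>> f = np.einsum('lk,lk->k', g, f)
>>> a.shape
(7, 29)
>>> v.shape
(29, 7)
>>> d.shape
(7, 29)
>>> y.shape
(29, 29)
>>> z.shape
(7, 7)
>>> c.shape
(29,)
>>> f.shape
(7,)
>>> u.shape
(7, 7)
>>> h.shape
(5, 7)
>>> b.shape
(29, 7)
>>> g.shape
(29, 7)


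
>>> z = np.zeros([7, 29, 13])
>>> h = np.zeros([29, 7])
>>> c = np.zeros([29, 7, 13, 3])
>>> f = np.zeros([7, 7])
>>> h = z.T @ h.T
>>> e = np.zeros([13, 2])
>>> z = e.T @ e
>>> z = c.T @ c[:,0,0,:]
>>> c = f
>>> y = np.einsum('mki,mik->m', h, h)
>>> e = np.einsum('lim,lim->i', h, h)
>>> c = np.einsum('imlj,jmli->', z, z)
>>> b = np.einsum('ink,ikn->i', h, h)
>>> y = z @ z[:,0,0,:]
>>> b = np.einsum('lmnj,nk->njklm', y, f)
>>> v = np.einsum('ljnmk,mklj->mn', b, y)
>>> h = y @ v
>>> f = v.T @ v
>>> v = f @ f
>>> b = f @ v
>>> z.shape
(3, 13, 7, 3)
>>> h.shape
(3, 13, 7, 7)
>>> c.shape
()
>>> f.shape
(7, 7)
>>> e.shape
(29,)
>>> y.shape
(3, 13, 7, 3)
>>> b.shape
(7, 7)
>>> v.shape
(7, 7)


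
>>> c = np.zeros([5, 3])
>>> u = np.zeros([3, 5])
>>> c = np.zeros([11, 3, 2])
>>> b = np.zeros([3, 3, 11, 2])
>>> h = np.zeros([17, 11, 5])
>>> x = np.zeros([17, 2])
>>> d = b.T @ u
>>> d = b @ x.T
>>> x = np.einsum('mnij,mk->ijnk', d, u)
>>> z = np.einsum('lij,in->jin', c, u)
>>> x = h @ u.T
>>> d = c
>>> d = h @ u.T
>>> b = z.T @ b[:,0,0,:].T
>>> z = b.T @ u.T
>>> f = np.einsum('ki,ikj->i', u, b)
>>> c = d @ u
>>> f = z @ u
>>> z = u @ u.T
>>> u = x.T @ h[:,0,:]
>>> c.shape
(17, 11, 5)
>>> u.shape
(3, 11, 5)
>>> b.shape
(5, 3, 3)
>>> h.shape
(17, 11, 5)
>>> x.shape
(17, 11, 3)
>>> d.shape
(17, 11, 3)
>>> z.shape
(3, 3)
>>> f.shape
(3, 3, 5)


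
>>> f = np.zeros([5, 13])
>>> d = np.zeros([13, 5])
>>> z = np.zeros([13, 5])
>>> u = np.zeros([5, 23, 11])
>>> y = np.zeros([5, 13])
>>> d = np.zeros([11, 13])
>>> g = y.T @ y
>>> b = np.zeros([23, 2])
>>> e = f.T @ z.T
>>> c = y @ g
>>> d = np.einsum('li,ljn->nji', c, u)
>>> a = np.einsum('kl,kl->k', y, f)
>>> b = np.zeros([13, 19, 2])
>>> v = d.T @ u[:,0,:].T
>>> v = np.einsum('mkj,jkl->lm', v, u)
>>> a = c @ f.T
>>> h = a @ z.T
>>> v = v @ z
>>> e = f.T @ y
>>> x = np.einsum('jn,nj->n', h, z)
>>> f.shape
(5, 13)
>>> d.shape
(11, 23, 13)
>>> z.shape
(13, 5)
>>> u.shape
(5, 23, 11)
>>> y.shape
(5, 13)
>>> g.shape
(13, 13)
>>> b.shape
(13, 19, 2)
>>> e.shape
(13, 13)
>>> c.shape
(5, 13)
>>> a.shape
(5, 5)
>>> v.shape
(11, 5)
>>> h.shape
(5, 13)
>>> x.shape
(13,)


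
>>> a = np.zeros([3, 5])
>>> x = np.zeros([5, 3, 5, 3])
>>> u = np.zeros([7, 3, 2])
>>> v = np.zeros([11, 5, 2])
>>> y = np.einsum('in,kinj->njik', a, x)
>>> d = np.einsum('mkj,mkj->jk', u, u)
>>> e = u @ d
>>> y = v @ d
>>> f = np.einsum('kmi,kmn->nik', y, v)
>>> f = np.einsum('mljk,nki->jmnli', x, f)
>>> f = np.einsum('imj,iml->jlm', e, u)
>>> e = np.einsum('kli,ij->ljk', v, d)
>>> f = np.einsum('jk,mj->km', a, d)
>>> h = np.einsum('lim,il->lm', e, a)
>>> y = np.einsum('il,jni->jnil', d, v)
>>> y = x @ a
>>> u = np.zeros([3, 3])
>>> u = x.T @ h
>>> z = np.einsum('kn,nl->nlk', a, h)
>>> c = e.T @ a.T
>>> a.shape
(3, 5)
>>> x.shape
(5, 3, 5, 3)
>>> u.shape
(3, 5, 3, 11)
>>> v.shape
(11, 5, 2)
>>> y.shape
(5, 3, 5, 5)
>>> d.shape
(2, 3)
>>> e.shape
(5, 3, 11)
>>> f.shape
(5, 2)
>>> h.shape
(5, 11)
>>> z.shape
(5, 11, 3)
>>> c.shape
(11, 3, 3)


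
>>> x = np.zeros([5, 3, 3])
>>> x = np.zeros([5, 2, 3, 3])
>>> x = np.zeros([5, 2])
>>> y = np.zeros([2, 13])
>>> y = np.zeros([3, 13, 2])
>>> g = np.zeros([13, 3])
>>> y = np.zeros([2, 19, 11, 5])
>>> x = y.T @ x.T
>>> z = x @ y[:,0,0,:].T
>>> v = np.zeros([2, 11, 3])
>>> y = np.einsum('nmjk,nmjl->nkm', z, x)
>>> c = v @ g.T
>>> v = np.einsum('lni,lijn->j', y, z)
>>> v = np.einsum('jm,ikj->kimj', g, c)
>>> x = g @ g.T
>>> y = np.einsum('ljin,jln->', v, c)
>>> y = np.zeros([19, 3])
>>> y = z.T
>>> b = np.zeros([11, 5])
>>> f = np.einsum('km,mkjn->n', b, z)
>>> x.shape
(13, 13)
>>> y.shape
(2, 19, 11, 5)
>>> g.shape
(13, 3)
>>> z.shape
(5, 11, 19, 2)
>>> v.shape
(11, 2, 3, 13)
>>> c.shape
(2, 11, 13)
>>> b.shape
(11, 5)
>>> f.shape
(2,)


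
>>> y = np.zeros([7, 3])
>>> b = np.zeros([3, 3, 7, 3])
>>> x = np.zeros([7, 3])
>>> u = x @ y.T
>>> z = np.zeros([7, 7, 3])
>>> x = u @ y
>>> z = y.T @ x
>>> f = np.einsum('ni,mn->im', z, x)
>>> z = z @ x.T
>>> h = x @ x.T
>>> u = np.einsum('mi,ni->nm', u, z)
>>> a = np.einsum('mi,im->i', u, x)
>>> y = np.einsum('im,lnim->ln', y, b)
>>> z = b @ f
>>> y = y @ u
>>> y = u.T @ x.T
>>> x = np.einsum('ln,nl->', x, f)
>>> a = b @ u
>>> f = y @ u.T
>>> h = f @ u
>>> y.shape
(7, 7)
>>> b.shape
(3, 3, 7, 3)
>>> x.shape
()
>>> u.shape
(3, 7)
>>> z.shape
(3, 3, 7, 7)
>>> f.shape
(7, 3)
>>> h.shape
(7, 7)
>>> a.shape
(3, 3, 7, 7)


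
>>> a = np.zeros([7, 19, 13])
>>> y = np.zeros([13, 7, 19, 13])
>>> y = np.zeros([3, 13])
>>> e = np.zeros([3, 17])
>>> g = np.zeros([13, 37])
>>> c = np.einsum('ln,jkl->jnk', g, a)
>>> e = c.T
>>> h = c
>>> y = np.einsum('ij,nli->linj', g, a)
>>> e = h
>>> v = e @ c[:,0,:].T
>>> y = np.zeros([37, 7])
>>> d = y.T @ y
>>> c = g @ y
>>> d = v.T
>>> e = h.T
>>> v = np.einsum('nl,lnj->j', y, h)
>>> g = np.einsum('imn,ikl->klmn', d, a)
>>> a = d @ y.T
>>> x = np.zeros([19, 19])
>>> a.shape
(7, 37, 37)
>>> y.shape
(37, 7)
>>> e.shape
(19, 37, 7)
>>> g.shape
(19, 13, 37, 7)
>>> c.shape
(13, 7)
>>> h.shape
(7, 37, 19)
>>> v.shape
(19,)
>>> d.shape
(7, 37, 7)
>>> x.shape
(19, 19)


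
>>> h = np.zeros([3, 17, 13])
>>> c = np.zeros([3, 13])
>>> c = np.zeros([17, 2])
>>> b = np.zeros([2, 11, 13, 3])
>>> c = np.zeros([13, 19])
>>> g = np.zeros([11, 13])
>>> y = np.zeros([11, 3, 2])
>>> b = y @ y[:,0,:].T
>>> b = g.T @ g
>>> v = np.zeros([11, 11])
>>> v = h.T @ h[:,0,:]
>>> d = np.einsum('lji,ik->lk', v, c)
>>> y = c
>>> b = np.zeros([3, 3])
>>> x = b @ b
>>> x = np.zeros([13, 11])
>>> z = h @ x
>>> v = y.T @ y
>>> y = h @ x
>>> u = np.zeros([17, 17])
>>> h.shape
(3, 17, 13)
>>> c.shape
(13, 19)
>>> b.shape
(3, 3)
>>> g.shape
(11, 13)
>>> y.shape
(3, 17, 11)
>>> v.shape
(19, 19)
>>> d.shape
(13, 19)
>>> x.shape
(13, 11)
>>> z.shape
(3, 17, 11)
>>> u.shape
(17, 17)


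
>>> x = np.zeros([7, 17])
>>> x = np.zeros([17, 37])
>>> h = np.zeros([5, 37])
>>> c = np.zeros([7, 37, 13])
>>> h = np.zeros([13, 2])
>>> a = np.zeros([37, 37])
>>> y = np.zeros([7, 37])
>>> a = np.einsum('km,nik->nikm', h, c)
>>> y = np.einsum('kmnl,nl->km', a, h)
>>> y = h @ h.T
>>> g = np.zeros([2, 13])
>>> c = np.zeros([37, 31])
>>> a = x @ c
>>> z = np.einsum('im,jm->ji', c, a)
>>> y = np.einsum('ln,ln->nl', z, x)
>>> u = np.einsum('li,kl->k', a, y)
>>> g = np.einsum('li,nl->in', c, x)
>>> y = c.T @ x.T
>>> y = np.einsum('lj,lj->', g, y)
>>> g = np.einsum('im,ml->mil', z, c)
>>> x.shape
(17, 37)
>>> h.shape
(13, 2)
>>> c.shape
(37, 31)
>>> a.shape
(17, 31)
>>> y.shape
()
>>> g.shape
(37, 17, 31)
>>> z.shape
(17, 37)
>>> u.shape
(37,)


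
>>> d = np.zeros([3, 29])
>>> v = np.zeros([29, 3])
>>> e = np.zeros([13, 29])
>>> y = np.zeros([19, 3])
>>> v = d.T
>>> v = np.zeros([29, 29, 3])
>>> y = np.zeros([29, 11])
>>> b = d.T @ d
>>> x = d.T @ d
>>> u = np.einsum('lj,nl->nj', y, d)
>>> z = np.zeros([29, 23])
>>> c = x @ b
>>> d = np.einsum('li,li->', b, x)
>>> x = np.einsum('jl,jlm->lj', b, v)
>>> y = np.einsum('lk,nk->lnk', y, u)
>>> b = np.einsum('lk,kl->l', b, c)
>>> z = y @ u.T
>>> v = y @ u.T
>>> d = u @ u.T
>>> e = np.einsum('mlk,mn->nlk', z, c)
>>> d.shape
(3, 3)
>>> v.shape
(29, 3, 3)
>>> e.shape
(29, 3, 3)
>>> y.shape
(29, 3, 11)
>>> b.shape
(29,)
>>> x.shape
(29, 29)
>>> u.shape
(3, 11)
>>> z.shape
(29, 3, 3)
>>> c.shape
(29, 29)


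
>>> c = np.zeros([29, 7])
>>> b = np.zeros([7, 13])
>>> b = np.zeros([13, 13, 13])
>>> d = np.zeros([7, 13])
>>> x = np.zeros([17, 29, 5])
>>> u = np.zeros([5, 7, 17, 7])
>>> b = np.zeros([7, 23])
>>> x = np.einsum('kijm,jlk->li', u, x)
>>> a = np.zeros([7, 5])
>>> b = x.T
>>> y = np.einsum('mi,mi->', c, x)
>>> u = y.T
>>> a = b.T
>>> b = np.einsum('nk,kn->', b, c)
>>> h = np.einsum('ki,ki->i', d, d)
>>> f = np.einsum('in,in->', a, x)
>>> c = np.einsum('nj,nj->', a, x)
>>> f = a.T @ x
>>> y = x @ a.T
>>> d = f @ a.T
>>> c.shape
()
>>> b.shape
()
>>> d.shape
(7, 29)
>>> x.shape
(29, 7)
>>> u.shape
()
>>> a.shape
(29, 7)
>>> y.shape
(29, 29)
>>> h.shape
(13,)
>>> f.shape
(7, 7)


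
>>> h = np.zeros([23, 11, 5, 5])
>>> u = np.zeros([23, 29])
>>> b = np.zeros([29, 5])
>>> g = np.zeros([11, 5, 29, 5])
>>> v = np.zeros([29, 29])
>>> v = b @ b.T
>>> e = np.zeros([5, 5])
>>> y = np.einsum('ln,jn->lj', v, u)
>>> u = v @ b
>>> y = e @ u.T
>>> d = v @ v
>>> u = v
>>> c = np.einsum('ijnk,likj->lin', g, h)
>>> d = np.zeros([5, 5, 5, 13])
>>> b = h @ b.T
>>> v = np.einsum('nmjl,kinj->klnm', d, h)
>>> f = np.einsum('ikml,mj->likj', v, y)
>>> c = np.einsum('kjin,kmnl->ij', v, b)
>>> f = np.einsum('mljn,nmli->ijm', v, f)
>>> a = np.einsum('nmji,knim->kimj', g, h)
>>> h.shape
(23, 11, 5, 5)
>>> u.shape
(29, 29)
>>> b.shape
(23, 11, 5, 29)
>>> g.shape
(11, 5, 29, 5)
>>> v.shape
(23, 13, 5, 5)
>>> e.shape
(5, 5)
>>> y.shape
(5, 29)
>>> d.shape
(5, 5, 5, 13)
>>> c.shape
(5, 13)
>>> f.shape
(29, 5, 23)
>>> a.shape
(23, 5, 5, 29)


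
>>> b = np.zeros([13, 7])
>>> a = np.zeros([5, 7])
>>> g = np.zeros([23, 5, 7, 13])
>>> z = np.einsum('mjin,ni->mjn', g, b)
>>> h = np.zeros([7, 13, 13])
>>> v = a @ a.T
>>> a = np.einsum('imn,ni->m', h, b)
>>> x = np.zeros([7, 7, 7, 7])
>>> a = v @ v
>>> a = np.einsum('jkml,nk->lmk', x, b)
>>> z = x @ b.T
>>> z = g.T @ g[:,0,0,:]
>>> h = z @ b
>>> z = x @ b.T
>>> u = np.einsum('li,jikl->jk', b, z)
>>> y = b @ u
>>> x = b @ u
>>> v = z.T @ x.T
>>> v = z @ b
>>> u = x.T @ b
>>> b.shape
(13, 7)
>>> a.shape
(7, 7, 7)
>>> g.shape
(23, 5, 7, 13)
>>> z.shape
(7, 7, 7, 13)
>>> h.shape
(13, 7, 5, 7)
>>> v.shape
(7, 7, 7, 7)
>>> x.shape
(13, 7)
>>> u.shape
(7, 7)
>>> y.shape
(13, 7)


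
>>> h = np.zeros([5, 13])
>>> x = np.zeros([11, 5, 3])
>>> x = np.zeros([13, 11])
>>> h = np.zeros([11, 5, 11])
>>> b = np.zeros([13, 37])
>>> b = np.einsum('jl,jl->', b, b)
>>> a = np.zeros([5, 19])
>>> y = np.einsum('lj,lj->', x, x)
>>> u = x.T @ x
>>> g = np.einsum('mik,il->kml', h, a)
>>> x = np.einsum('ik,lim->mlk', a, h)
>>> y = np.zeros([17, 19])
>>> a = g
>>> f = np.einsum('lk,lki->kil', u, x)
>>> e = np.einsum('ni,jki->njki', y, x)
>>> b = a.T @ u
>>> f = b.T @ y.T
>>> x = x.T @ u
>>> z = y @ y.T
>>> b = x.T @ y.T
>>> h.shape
(11, 5, 11)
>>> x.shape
(19, 11, 11)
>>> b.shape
(11, 11, 17)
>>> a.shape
(11, 11, 19)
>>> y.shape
(17, 19)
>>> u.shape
(11, 11)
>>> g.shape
(11, 11, 19)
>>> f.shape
(11, 11, 17)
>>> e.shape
(17, 11, 11, 19)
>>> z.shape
(17, 17)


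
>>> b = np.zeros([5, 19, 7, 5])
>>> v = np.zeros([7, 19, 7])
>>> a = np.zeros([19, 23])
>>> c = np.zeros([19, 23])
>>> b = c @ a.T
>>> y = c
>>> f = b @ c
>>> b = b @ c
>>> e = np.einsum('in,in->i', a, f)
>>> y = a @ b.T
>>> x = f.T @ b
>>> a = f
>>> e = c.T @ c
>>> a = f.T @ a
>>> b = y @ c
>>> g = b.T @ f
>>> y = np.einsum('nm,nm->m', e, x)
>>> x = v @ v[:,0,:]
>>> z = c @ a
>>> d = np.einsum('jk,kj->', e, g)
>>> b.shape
(19, 23)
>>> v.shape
(7, 19, 7)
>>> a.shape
(23, 23)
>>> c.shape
(19, 23)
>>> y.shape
(23,)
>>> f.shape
(19, 23)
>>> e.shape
(23, 23)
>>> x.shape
(7, 19, 7)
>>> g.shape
(23, 23)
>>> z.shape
(19, 23)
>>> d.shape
()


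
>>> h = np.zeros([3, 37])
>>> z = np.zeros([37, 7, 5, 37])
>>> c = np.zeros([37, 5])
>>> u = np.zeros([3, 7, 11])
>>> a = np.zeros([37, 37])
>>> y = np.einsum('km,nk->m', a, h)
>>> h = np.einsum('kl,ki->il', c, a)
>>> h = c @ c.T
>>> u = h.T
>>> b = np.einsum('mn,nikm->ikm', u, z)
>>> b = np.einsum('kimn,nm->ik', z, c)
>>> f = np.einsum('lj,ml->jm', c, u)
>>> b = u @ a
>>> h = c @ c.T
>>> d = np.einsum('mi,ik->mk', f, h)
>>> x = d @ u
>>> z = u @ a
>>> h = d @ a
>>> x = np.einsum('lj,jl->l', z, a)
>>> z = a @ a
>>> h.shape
(5, 37)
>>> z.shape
(37, 37)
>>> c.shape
(37, 5)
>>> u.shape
(37, 37)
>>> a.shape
(37, 37)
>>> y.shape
(37,)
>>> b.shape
(37, 37)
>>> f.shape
(5, 37)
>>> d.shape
(5, 37)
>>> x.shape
(37,)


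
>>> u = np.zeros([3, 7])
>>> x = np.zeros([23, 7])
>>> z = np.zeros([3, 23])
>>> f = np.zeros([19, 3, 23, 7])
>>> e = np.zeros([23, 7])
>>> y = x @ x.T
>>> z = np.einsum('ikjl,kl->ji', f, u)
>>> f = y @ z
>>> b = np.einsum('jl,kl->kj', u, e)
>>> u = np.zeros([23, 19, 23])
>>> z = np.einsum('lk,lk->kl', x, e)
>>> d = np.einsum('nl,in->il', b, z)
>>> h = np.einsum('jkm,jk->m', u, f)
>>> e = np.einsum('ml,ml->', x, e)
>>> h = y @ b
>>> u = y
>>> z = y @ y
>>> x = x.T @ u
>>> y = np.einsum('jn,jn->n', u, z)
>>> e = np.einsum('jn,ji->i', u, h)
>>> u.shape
(23, 23)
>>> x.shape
(7, 23)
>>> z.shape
(23, 23)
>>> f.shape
(23, 19)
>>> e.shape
(3,)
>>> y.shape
(23,)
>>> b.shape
(23, 3)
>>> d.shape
(7, 3)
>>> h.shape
(23, 3)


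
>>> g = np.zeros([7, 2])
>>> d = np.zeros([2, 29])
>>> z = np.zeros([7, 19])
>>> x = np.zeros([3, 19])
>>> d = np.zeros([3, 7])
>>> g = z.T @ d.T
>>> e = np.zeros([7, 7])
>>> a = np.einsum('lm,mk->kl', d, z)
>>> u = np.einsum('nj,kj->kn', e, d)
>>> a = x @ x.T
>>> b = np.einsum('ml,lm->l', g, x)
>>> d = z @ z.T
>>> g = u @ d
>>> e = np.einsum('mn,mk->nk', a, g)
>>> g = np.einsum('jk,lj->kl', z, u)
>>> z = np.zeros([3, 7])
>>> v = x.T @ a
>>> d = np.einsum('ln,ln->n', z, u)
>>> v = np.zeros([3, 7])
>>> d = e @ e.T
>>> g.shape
(19, 3)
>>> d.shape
(3, 3)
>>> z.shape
(3, 7)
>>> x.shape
(3, 19)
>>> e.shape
(3, 7)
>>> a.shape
(3, 3)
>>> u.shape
(3, 7)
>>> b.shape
(3,)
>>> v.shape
(3, 7)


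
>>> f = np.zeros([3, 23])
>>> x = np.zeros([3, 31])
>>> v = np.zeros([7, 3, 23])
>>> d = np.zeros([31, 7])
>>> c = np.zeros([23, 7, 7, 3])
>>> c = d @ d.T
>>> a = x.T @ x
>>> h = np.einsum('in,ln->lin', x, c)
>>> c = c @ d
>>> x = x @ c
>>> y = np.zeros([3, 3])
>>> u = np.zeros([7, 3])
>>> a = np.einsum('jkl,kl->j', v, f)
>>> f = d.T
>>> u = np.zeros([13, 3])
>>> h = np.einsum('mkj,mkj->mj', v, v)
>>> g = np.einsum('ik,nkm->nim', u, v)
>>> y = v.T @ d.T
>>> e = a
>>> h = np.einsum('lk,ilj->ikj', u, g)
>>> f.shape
(7, 31)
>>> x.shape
(3, 7)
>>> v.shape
(7, 3, 23)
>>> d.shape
(31, 7)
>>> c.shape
(31, 7)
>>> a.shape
(7,)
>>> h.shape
(7, 3, 23)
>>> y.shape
(23, 3, 31)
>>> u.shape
(13, 3)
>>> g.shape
(7, 13, 23)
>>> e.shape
(7,)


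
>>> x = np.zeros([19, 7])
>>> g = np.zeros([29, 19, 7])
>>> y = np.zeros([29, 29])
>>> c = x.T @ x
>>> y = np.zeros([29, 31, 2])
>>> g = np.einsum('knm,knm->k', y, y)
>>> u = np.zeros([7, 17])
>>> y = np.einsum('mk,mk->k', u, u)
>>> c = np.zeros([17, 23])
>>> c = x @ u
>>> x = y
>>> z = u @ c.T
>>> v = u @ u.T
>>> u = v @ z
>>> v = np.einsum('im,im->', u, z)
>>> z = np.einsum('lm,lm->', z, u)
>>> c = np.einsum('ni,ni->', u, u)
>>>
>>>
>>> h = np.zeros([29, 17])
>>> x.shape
(17,)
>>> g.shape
(29,)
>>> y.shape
(17,)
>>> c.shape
()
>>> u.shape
(7, 19)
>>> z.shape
()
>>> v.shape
()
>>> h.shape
(29, 17)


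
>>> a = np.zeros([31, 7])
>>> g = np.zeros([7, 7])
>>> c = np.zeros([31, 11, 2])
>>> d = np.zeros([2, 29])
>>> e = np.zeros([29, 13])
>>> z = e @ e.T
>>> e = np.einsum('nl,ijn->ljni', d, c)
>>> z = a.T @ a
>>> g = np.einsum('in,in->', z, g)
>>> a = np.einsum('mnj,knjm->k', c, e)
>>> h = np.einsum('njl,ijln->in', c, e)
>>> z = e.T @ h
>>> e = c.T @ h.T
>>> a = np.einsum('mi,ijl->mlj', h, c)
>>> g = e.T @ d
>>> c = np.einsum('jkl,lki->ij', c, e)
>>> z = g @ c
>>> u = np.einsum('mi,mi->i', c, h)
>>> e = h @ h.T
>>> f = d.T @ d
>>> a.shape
(29, 2, 11)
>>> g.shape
(29, 11, 29)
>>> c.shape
(29, 31)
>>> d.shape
(2, 29)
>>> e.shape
(29, 29)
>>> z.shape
(29, 11, 31)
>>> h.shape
(29, 31)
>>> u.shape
(31,)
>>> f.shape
(29, 29)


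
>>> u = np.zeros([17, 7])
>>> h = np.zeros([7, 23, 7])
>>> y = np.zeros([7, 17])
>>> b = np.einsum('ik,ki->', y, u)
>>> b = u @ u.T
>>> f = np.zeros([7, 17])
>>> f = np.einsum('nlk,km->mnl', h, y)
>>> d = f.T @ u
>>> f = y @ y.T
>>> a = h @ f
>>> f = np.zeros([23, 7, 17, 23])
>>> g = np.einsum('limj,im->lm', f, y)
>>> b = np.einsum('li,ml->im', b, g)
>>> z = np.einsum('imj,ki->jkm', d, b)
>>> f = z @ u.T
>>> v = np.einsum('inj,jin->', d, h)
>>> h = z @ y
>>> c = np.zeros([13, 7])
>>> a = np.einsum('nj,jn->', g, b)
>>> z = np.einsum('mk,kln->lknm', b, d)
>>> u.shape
(17, 7)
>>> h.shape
(7, 17, 17)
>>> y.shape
(7, 17)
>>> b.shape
(17, 23)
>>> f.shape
(7, 17, 17)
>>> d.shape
(23, 7, 7)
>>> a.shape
()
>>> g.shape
(23, 17)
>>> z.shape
(7, 23, 7, 17)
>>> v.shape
()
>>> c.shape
(13, 7)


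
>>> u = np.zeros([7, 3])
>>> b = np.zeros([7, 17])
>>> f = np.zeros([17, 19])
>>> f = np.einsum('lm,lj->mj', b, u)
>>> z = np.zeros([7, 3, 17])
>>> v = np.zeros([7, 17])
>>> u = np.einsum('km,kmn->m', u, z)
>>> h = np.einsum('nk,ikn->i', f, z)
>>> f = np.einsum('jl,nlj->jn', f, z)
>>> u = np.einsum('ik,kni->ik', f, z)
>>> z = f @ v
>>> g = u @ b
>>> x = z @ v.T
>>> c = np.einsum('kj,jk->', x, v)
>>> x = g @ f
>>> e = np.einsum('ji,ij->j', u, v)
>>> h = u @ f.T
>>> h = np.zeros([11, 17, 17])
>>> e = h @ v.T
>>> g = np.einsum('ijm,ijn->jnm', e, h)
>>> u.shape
(17, 7)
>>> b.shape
(7, 17)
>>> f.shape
(17, 7)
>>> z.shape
(17, 17)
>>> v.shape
(7, 17)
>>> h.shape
(11, 17, 17)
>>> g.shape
(17, 17, 7)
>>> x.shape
(17, 7)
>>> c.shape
()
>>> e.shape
(11, 17, 7)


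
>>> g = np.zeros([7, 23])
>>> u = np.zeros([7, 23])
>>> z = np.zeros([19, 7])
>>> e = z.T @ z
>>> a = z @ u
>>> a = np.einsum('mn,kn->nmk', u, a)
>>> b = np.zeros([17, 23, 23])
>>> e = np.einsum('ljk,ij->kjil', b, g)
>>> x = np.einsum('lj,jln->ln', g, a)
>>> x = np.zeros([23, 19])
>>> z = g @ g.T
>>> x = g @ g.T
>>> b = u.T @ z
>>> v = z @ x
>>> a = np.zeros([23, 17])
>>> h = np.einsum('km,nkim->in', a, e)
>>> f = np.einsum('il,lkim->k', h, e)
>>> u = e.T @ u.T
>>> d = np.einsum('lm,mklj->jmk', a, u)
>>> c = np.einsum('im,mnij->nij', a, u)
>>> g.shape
(7, 23)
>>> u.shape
(17, 7, 23, 7)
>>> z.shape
(7, 7)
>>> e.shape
(23, 23, 7, 17)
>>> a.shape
(23, 17)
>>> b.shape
(23, 7)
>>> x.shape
(7, 7)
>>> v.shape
(7, 7)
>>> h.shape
(7, 23)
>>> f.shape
(23,)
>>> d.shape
(7, 17, 7)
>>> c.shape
(7, 23, 7)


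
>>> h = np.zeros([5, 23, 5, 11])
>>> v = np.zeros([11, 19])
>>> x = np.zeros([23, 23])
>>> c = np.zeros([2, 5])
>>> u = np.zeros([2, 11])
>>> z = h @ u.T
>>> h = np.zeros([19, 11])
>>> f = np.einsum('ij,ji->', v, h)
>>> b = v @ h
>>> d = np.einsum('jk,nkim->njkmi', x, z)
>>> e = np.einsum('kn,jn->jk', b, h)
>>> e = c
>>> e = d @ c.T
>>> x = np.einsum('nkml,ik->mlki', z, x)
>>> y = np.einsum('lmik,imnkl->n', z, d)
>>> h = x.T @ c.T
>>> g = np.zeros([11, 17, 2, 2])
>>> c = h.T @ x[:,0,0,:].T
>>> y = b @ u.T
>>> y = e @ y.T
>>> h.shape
(23, 23, 2, 2)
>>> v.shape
(11, 19)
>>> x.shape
(5, 2, 23, 23)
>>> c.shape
(2, 2, 23, 5)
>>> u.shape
(2, 11)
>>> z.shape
(5, 23, 5, 2)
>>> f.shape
()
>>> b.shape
(11, 11)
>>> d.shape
(5, 23, 23, 2, 5)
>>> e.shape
(5, 23, 23, 2, 2)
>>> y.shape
(5, 23, 23, 2, 11)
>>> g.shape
(11, 17, 2, 2)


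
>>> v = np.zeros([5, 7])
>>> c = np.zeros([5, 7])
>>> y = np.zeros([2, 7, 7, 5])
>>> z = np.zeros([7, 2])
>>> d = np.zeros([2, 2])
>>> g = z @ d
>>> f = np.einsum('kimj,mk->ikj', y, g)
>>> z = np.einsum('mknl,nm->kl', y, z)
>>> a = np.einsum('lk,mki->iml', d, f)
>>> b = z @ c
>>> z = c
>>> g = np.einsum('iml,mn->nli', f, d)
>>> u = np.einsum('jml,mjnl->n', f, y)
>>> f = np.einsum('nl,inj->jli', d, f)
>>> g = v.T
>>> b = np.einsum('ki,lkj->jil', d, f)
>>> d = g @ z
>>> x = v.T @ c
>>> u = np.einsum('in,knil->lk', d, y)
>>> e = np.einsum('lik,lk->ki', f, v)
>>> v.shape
(5, 7)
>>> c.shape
(5, 7)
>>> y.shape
(2, 7, 7, 5)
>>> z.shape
(5, 7)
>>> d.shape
(7, 7)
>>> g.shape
(7, 5)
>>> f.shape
(5, 2, 7)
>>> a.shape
(5, 7, 2)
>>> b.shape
(7, 2, 5)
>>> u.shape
(5, 2)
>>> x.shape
(7, 7)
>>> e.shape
(7, 2)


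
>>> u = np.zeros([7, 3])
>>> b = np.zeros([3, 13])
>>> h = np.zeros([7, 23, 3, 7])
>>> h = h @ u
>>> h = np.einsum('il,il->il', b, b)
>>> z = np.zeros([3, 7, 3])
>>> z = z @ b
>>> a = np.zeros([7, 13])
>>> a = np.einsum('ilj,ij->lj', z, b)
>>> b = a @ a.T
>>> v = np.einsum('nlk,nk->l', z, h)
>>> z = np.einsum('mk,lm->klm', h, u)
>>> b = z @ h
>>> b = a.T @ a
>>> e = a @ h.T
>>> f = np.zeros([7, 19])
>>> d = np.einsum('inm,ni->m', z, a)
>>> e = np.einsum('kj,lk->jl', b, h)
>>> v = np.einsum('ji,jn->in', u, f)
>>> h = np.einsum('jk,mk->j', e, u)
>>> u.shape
(7, 3)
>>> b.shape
(13, 13)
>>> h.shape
(13,)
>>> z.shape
(13, 7, 3)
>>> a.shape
(7, 13)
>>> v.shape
(3, 19)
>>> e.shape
(13, 3)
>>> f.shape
(7, 19)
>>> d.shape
(3,)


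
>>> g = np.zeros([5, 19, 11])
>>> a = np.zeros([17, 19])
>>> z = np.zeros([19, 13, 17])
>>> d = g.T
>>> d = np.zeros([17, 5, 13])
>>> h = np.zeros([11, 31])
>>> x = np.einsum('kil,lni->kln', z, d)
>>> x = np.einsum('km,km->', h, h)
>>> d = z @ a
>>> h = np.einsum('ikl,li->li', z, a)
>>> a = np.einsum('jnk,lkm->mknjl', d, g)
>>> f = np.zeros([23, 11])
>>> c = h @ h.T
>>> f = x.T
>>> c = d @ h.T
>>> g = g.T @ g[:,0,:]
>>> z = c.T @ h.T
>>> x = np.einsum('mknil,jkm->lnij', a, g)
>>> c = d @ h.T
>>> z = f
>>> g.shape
(11, 19, 11)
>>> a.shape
(11, 19, 13, 19, 5)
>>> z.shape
()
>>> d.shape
(19, 13, 19)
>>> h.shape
(17, 19)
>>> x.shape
(5, 13, 19, 11)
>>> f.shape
()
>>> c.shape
(19, 13, 17)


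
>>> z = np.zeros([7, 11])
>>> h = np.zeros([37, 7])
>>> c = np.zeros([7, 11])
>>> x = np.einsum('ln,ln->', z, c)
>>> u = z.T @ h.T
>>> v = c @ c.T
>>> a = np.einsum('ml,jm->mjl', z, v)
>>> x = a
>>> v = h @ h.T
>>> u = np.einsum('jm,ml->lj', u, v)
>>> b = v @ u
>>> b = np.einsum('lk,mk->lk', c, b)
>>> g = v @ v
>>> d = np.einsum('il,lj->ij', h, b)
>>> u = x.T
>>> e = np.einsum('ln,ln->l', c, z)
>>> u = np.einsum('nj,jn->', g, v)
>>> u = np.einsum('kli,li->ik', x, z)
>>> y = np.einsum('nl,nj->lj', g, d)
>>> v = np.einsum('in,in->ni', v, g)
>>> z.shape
(7, 11)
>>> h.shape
(37, 7)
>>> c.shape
(7, 11)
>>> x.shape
(7, 7, 11)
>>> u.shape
(11, 7)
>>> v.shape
(37, 37)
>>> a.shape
(7, 7, 11)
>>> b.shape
(7, 11)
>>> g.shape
(37, 37)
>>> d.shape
(37, 11)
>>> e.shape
(7,)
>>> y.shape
(37, 11)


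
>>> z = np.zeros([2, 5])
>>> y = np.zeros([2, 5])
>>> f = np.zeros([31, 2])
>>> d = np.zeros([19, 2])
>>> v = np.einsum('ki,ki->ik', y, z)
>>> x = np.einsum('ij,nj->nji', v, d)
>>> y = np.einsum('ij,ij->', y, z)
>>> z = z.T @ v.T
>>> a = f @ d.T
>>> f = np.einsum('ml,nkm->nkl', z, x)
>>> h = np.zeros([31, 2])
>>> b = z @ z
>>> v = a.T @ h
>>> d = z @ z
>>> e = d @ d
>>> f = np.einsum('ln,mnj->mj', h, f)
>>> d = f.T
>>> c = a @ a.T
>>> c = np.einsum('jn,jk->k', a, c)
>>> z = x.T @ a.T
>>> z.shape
(5, 2, 31)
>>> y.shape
()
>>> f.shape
(19, 5)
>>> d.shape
(5, 19)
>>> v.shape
(19, 2)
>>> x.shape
(19, 2, 5)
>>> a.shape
(31, 19)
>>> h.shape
(31, 2)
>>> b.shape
(5, 5)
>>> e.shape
(5, 5)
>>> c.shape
(31,)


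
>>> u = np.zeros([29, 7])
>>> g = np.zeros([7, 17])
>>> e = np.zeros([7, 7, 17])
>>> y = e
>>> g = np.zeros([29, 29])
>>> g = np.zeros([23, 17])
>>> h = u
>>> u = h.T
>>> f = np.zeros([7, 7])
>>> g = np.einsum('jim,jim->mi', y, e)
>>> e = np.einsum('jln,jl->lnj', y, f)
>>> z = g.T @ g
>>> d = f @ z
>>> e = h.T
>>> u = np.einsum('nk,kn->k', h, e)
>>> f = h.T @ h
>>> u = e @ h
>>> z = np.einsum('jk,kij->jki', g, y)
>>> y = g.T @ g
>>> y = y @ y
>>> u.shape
(7, 7)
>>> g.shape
(17, 7)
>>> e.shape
(7, 29)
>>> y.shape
(7, 7)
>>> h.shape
(29, 7)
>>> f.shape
(7, 7)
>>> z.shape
(17, 7, 7)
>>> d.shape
(7, 7)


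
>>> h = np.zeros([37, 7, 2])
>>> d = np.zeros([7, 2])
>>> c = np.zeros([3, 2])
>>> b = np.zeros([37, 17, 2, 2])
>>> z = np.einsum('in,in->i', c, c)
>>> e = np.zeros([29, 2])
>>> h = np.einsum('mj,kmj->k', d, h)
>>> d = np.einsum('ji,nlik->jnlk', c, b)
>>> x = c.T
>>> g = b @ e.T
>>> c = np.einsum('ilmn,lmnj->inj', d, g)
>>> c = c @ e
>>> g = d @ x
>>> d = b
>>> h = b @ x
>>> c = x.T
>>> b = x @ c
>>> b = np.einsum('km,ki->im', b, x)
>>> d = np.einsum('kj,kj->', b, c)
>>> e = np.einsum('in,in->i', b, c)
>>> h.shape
(37, 17, 2, 3)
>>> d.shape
()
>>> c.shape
(3, 2)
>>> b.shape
(3, 2)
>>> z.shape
(3,)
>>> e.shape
(3,)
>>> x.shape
(2, 3)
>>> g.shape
(3, 37, 17, 3)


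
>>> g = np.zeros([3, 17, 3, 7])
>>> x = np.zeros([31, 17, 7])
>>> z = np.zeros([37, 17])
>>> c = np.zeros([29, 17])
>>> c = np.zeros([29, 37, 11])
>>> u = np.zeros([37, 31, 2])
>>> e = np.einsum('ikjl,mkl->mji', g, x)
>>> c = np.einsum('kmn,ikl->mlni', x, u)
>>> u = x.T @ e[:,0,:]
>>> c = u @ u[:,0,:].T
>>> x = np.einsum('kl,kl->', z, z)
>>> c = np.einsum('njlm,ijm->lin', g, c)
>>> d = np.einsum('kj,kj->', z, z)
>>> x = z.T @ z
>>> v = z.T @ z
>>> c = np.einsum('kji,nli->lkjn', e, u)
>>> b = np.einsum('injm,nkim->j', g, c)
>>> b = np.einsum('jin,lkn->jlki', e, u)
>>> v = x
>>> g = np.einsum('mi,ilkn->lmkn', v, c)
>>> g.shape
(31, 17, 3, 7)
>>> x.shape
(17, 17)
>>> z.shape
(37, 17)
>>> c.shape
(17, 31, 3, 7)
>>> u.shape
(7, 17, 3)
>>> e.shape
(31, 3, 3)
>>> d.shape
()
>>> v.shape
(17, 17)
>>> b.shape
(31, 7, 17, 3)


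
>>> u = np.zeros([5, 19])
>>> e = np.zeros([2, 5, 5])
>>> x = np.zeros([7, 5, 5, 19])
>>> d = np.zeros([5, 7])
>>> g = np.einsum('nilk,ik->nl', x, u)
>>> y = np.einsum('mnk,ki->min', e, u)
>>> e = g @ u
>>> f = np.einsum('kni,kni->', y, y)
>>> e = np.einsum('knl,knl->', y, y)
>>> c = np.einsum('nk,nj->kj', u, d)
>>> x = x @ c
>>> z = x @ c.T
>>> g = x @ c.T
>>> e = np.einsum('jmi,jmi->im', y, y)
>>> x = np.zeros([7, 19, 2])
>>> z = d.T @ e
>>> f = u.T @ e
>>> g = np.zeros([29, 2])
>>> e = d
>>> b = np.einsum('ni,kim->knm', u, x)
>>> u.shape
(5, 19)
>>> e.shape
(5, 7)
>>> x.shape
(7, 19, 2)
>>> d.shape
(5, 7)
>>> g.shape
(29, 2)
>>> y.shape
(2, 19, 5)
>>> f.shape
(19, 19)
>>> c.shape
(19, 7)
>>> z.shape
(7, 19)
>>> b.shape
(7, 5, 2)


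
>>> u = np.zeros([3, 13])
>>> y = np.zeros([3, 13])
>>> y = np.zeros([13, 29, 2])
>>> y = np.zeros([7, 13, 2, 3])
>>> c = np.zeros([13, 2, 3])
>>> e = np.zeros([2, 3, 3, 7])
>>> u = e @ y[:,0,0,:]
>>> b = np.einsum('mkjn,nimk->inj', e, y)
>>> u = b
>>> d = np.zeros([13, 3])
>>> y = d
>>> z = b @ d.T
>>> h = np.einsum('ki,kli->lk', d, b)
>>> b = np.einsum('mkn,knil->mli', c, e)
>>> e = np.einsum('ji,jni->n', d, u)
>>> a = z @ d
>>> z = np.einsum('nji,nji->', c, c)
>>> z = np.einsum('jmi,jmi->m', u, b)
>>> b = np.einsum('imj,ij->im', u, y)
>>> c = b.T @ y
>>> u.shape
(13, 7, 3)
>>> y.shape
(13, 3)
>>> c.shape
(7, 3)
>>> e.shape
(7,)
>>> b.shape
(13, 7)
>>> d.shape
(13, 3)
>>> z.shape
(7,)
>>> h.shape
(7, 13)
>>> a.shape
(13, 7, 3)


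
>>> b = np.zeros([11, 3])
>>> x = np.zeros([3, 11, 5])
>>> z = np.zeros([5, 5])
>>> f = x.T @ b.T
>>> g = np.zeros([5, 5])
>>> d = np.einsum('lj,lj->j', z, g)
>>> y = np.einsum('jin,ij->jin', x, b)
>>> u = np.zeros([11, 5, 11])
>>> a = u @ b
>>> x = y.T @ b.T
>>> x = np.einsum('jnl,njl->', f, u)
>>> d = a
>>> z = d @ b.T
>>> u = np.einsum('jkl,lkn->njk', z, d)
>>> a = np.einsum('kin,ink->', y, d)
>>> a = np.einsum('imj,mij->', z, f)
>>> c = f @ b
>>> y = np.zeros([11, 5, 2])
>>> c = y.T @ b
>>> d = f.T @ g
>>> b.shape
(11, 3)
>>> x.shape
()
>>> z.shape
(11, 5, 11)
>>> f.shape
(5, 11, 11)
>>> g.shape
(5, 5)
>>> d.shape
(11, 11, 5)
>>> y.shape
(11, 5, 2)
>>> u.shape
(3, 11, 5)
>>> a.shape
()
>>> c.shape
(2, 5, 3)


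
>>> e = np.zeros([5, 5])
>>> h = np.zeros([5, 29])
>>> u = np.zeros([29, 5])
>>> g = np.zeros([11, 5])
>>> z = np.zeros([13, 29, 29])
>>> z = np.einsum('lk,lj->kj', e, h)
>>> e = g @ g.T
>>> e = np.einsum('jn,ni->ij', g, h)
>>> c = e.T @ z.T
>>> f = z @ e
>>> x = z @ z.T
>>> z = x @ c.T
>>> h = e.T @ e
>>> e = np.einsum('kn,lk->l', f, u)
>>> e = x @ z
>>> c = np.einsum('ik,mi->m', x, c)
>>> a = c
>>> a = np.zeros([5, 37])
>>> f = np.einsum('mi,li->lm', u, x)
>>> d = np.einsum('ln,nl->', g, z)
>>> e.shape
(5, 11)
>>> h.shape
(11, 11)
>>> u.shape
(29, 5)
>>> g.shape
(11, 5)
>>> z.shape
(5, 11)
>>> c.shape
(11,)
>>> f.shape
(5, 29)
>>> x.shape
(5, 5)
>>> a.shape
(5, 37)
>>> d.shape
()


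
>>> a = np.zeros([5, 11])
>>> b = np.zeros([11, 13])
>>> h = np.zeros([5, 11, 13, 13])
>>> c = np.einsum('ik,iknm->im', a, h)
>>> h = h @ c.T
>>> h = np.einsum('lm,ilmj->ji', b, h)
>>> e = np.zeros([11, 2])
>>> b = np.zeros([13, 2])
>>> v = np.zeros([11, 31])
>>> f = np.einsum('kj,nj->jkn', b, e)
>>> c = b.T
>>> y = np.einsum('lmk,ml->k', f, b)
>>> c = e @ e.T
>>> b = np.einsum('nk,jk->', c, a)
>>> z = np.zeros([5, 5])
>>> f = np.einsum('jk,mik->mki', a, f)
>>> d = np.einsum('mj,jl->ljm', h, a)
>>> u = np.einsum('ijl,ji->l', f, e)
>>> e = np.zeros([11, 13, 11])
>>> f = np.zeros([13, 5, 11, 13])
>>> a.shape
(5, 11)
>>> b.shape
()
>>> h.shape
(5, 5)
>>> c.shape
(11, 11)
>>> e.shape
(11, 13, 11)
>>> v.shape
(11, 31)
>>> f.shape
(13, 5, 11, 13)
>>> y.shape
(11,)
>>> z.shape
(5, 5)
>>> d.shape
(11, 5, 5)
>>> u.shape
(13,)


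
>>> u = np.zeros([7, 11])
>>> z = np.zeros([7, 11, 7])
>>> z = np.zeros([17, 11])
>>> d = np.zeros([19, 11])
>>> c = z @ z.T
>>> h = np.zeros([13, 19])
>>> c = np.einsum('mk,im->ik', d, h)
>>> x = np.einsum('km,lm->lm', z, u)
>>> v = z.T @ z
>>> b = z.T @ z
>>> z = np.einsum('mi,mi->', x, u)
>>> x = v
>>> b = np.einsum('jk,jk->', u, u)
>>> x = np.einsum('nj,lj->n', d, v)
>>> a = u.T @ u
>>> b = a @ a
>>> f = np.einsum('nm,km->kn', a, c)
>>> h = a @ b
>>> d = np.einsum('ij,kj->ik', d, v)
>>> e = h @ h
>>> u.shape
(7, 11)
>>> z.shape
()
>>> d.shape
(19, 11)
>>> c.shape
(13, 11)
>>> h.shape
(11, 11)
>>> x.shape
(19,)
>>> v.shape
(11, 11)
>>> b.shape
(11, 11)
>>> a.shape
(11, 11)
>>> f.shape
(13, 11)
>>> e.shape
(11, 11)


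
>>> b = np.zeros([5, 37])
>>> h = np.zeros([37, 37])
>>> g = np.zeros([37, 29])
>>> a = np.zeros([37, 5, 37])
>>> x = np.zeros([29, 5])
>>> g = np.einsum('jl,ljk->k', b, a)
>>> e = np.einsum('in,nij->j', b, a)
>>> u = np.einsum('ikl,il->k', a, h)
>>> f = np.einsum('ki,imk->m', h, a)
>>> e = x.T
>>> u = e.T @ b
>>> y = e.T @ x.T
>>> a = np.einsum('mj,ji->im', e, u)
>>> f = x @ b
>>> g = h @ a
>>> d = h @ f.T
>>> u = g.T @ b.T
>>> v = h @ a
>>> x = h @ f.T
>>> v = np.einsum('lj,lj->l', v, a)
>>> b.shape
(5, 37)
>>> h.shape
(37, 37)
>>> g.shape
(37, 5)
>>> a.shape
(37, 5)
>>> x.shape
(37, 29)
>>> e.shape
(5, 29)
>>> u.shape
(5, 5)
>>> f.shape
(29, 37)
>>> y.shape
(29, 29)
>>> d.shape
(37, 29)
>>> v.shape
(37,)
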